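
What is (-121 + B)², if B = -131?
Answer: 63504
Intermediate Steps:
(-121 + B)² = (-121 - 131)² = (-252)² = 63504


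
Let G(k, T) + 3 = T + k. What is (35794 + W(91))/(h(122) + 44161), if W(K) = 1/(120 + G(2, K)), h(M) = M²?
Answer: 7516741/12399450 ≈ 0.60622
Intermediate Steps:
G(k, T) = -3 + T + k (G(k, T) = -3 + (T + k) = -3 + T + k)
W(K) = 1/(119 + K) (W(K) = 1/(120 + (-3 + K + 2)) = 1/(120 + (-1 + K)) = 1/(119 + K))
(35794 + W(91))/(h(122) + 44161) = (35794 + 1/(119 + 91))/(122² + 44161) = (35794 + 1/210)/(14884 + 44161) = (35794 + 1/210)/59045 = (7516741/210)*(1/59045) = 7516741/12399450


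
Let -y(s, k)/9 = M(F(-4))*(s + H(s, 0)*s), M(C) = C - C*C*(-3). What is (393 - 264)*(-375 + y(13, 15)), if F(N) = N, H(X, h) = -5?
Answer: 2607993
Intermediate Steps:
M(C) = C + 3*C² (M(C) = C - C²*(-3) = C - (-3)*C² = C + 3*C²)
y(s, k) = 1584*s (y(s, k) = -9*(-4*(1 + 3*(-4)))*(s - 5*s) = -9*(-4*(1 - 12))*(-4*s) = -9*(-4*(-11))*(-4*s) = -396*(-4*s) = -(-1584)*s = 1584*s)
(393 - 264)*(-375 + y(13, 15)) = (393 - 264)*(-375 + 1584*13) = 129*(-375 + 20592) = 129*20217 = 2607993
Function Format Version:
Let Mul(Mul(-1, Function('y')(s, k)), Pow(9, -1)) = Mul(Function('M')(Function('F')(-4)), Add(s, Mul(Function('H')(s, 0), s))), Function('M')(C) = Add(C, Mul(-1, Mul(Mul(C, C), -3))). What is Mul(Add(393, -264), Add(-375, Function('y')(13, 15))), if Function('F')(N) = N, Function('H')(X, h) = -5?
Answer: 2607993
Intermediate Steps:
Function('M')(C) = Add(C, Mul(3, Pow(C, 2))) (Function('M')(C) = Add(C, Mul(-1, Mul(Pow(C, 2), -3))) = Add(C, Mul(-1, Mul(-3, Pow(C, 2)))) = Add(C, Mul(3, Pow(C, 2))))
Function('y')(s, k) = Mul(1584, s) (Function('y')(s, k) = Mul(-9, Mul(Mul(-4, Add(1, Mul(3, -4))), Add(s, Mul(-5, s)))) = Mul(-9, Mul(Mul(-4, Add(1, -12)), Mul(-4, s))) = Mul(-9, Mul(Mul(-4, -11), Mul(-4, s))) = Mul(-9, Mul(44, Mul(-4, s))) = Mul(-9, Mul(-176, s)) = Mul(1584, s))
Mul(Add(393, -264), Add(-375, Function('y')(13, 15))) = Mul(Add(393, -264), Add(-375, Mul(1584, 13))) = Mul(129, Add(-375, 20592)) = Mul(129, 20217) = 2607993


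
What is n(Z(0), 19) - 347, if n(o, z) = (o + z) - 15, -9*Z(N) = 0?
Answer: -343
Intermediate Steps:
Z(N) = 0 (Z(N) = -1/9*0 = 0)
n(o, z) = -15 + o + z
n(Z(0), 19) - 347 = (-15 + 0 + 19) - 347 = 4 - 347 = -343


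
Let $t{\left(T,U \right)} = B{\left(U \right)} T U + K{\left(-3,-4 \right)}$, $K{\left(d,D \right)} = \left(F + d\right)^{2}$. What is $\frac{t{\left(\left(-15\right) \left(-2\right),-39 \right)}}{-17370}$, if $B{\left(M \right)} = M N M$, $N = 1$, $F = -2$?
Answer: $\frac{355909}{3474} \approx 102.45$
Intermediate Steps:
$B{\left(M \right)} = M^{2}$ ($B{\left(M \right)} = M 1 M = M M = M^{2}$)
$K{\left(d,D \right)} = \left(-2 + d\right)^{2}$
$t{\left(T,U \right)} = 25 + T U^{3}$ ($t{\left(T,U \right)} = U^{2} T U + \left(-2 - 3\right)^{2} = T U^{2} U + \left(-5\right)^{2} = T U^{3} + 25 = 25 + T U^{3}$)
$\frac{t{\left(\left(-15\right) \left(-2\right),-39 \right)}}{-17370} = \frac{25 + \left(-15\right) \left(-2\right) \left(-39\right)^{3}}{-17370} = \left(25 + 30 \left(-59319\right)\right) \left(- \frac{1}{17370}\right) = \left(25 - 1779570\right) \left(- \frac{1}{17370}\right) = \left(-1779545\right) \left(- \frac{1}{17370}\right) = \frac{355909}{3474}$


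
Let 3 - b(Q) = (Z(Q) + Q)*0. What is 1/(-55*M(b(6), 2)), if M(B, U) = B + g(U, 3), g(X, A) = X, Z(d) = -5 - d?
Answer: -1/275 ≈ -0.0036364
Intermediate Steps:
b(Q) = 3 (b(Q) = 3 - ((-5 - Q) + Q)*0 = 3 - (-5)*0 = 3 - 1*0 = 3 + 0 = 3)
M(B, U) = B + U
1/(-55*M(b(6), 2)) = 1/(-55*(3 + 2)) = 1/(-55*5) = 1/(-275) = -1/275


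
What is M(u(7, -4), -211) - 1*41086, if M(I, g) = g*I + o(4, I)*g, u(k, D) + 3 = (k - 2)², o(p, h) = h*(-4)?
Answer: -27160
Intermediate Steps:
o(p, h) = -4*h
u(k, D) = -3 + (-2 + k)² (u(k, D) = -3 + (k - 2)² = -3 + (-2 + k)²)
M(I, g) = -3*I*g (M(I, g) = g*I + (-4*I)*g = I*g - 4*I*g = -3*I*g)
M(u(7, -4), -211) - 1*41086 = -3*(-3 + (-2 + 7)²)*(-211) - 1*41086 = -3*(-3 + 5²)*(-211) - 41086 = -3*(-3 + 25)*(-211) - 41086 = -3*22*(-211) - 41086 = 13926 - 41086 = -27160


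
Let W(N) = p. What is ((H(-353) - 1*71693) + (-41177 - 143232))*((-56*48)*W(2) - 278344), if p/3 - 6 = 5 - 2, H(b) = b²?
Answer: 46143523560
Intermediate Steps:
p = 27 (p = 18 + 3*(5 - 2) = 18 + 3*3 = 18 + 9 = 27)
W(N) = 27
((H(-353) - 1*71693) + (-41177 - 143232))*((-56*48)*W(2) - 278344) = (((-353)² - 1*71693) + (-41177 - 143232))*(-56*48*27 - 278344) = ((124609 - 71693) - 184409)*(-2688*27 - 278344) = (52916 - 184409)*(-72576 - 278344) = -131493*(-350920) = 46143523560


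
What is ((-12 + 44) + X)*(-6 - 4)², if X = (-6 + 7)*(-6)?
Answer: 2600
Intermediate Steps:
X = -6 (X = 1*(-6) = -6)
((-12 + 44) + X)*(-6 - 4)² = ((-12 + 44) - 6)*(-6 - 4)² = (32 - 6)*(-10)² = 26*100 = 2600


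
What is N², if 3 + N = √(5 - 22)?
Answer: (3 - I*√17)² ≈ -8.0 - 24.739*I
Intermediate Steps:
N = -3 + I*√17 (N = -3 + √(5 - 22) = -3 + √(-17) = -3 + I*√17 ≈ -3.0 + 4.1231*I)
N² = (-3 + I*√17)²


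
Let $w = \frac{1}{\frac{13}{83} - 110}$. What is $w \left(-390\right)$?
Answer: $\frac{10790}{3039} \approx 3.5505$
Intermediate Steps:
$w = - \frac{83}{9117}$ ($w = \frac{1}{13 \cdot \frac{1}{83} - 110} = \frac{1}{\frac{13}{83} - 110} = \frac{1}{- \frac{9117}{83}} = - \frac{83}{9117} \approx -0.0091039$)
$w \left(-390\right) = \left(- \frac{83}{9117}\right) \left(-390\right) = \frac{10790}{3039}$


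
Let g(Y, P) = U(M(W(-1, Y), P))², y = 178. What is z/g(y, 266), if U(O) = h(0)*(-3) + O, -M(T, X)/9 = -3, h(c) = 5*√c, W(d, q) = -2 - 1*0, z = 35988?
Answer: 11996/243 ≈ 49.366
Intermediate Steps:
W(d, q) = -2 (W(d, q) = -2 + 0 = -2)
M(T, X) = 27 (M(T, X) = -9*(-3) = 27)
U(O) = O (U(O) = (5*√0)*(-3) + O = (5*0)*(-3) + O = 0*(-3) + O = 0 + O = O)
g(Y, P) = 729 (g(Y, P) = 27² = 729)
z/g(y, 266) = 35988/729 = 35988*(1/729) = 11996/243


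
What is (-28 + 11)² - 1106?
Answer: -817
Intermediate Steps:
(-28 + 11)² - 1106 = (-17)² - 1106 = 289 - 1106 = -817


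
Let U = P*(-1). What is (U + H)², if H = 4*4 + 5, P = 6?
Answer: 225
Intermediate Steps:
U = -6 (U = 6*(-1) = -6)
H = 21 (H = 16 + 5 = 21)
(U + H)² = (-6 + 21)² = 15² = 225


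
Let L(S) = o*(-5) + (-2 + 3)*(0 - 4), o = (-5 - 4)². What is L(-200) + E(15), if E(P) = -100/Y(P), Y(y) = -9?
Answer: -3581/9 ≈ -397.89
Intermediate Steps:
o = 81 (o = (-9)² = 81)
L(S) = -409 (L(S) = 81*(-5) + (-2 + 3)*(0 - 4) = -405 + 1*(-4) = -405 - 4 = -409)
E(P) = 100/9 (E(P) = -100/(-9) = -100*(-⅑) = 100/9)
L(-200) + E(15) = -409 + 100/9 = -3581/9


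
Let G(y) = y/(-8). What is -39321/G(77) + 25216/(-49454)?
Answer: 7777352120/1903979 ≈ 4084.8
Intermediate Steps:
G(y) = -y/8 (G(y) = y*(-⅛) = -y/8)
-39321/G(77) + 25216/(-49454) = -39321/((-⅛*77)) + 25216/(-49454) = -39321/(-77/8) + 25216*(-1/49454) = -39321*(-8/77) - 12608/24727 = 314568/77 - 12608/24727 = 7777352120/1903979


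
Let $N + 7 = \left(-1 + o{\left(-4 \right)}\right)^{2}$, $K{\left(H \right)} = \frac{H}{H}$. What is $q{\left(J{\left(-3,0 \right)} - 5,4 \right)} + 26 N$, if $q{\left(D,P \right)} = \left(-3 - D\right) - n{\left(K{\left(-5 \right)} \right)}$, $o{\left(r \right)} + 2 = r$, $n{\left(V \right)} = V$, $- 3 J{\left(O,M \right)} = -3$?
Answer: $1092$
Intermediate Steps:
$J{\left(O,M \right)} = 1$ ($J{\left(O,M \right)} = \left(- \frac{1}{3}\right) \left(-3\right) = 1$)
$K{\left(H \right)} = 1$
$o{\left(r \right)} = -2 + r$
$q{\left(D,P \right)} = -4 - D$ ($q{\left(D,P \right)} = \left(-3 - D\right) - 1 = -4 - D$)
$N = 42$ ($N = -7 + \left(-1 - 6\right)^{2} = -7 + \left(-7\right)^{2} = -7 + 49 = 42$)
$q{\left(J{\left(-3,0 \right)} - 5,4 \right)} + 26 N = \left(-4 - \left(1 - 5\right)\right) + 26 \cdot 42 = \left(-4 - \left(1 - 5\right)\right) + 1092 = \left(-4 - -4\right) + 1092 = \left(-4 + 4\right) + 1092 = 0 + 1092 = 1092$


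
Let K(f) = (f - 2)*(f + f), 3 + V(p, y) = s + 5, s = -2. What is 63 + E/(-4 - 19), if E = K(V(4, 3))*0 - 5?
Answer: 1454/23 ≈ 63.217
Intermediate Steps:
V(p, y) = 0 (V(p, y) = -3 + (-2 + 5) = -3 + 3 = 0)
K(f) = 2*f*(-2 + f) (K(f) = (-2 + f)*(2*f) = 2*f*(-2 + f))
E = -5 (E = (2*0*(-2 + 0))*0 - 5 = (2*0*(-2))*0 - 5 = 0*0 - 5 = 0 - 5 = -5)
63 + E/(-4 - 19) = 63 - 5/(-4 - 19) = 63 - 5/(-23) = 63 - 5*(-1/23) = 63 + 5/23 = 1454/23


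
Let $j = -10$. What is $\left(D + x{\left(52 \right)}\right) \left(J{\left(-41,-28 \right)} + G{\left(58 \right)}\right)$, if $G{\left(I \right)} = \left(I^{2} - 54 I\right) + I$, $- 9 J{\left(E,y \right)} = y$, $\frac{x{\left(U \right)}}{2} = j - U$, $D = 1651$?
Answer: $\frac{1342742}{3} \approx 4.4758 \cdot 10^{5}$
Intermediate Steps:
$x{\left(U \right)} = -20 - 2 U$ ($x{\left(U \right)} = 2 \left(-10 - U\right) = -20 - 2 U$)
$J{\left(E,y \right)} = - \frac{y}{9}$
$G{\left(I \right)} = I^{2} - 53 I$
$\left(D + x{\left(52 \right)}\right) \left(J{\left(-41,-28 \right)} + G{\left(58 \right)}\right) = \left(1651 - 124\right) \left(\left(- \frac{1}{9}\right) \left(-28\right) + 58 \left(-53 + 58\right)\right) = \left(1651 - 124\right) \left(\frac{28}{9} + 58 \cdot 5\right) = \left(1651 - 124\right) \left(\frac{28}{9} + 290\right) = 1527 \cdot \frac{2638}{9} = \frac{1342742}{3}$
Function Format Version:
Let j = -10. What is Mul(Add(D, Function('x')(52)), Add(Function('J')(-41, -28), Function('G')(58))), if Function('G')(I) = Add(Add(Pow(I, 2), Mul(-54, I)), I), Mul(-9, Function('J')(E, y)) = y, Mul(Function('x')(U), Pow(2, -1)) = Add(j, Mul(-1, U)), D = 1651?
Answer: Rational(1342742, 3) ≈ 4.4758e+5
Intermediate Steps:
Function('x')(U) = Add(-20, Mul(-2, U)) (Function('x')(U) = Mul(2, Add(-10, Mul(-1, U))) = Add(-20, Mul(-2, U)))
Function('J')(E, y) = Mul(Rational(-1, 9), y)
Function('G')(I) = Add(Pow(I, 2), Mul(-53, I))
Mul(Add(D, Function('x')(52)), Add(Function('J')(-41, -28), Function('G')(58))) = Mul(Add(1651, Add(-20, Mul(-2, 52))), Add(Mul(Rational(-1, 9), -28), Mul(58, Add(-53, 58)))) = Mul(Add(1651, Add(-20, -104)), Add(Rational(28, 9), Mul(58, 5))) = Mul(Add(1651, -124), Add(Rational(28, 9), 290)) = Mul(1527, Rational(2638, 9)) = Rational(1342742, 3)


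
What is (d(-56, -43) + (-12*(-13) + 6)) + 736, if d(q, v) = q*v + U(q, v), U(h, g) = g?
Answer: 3263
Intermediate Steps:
d(q, v) = v + q*v (d(q, v) = q*v + v = v + q*v)
(d(-56, -43) + (-12*(-13) + 6)) + 736 = (-43*(1 - 56) + (-12*(-13) + 6)) + 736 = (-43*(-55) + (156 + 6)) + 736 = (2365 + 162) + 736 = 2527 + 736 = 3263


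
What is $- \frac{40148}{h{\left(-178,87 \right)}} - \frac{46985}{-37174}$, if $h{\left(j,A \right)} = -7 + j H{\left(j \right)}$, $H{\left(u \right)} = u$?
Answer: $- \frac{4117907}{1177560798} \approx -0.003497$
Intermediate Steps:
$h{\left(j,A \right)} = -7 + j^{2}$ ($h{\left(j,A \right)} = -7 + j j = -7 + j^{2}$)
$- \frac{40148}{h{\left(-178,87 \right)}} - \frac{46985}{-37174} = - \frac{40148}{-7 + \left(-178\right)^{2}} - \frac{46985}{-37174} = - \frac{40148}{-7 + 31684} - - \frac{46985}{37174} = - \frac{40148}{31677} + \frac{46985}{37174} = - \frac{4117907}{1177560798}$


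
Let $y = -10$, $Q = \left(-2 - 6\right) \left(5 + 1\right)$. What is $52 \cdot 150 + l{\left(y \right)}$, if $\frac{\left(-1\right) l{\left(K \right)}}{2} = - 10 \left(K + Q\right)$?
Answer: $6640$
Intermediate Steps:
$Q = -48$ ($Q = \left(-8\right) 6 = -48$)
$l{\left(K \right)} = -960 + 20 K$ ($l{\left(K \right)} = - 2 \left(- 10 \left(K - 48\right)\right) = - 2 \left(- 10 \left(-48 + K\right)\right) = - 2 \left(480 - 10 K\right) = -960 + 20 K$)
$52 \cdot 150 + l{\left(y \right)} = 52 \cdot 150 + \left(-960 + 20 \left(-10\right)\right) = 7800 - 1160 = 6640$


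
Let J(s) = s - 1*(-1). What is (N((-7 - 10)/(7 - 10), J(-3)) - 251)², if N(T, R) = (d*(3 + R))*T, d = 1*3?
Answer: 54756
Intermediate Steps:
d = 3
J(s) = 1 + s (J(s) = s + 1 = 1 + s)
N(T, R) = T*(9 + 3*R) (N(T, R) = (3*(3 + R))*T = (9 + 3*R)*T = T*(9 + 3*R))
(N((-7 - 10)/(7 - 10), J(-3)) - 251)² = (3*((-7 - 10)/(7 - 10))*(3 + (1 - 3)) - 251)² = (3*(-17/(-3))*(3 - 2) - 251)² = (3*(-17*(-⅓))*1 - 251)² = (3*(17/3)*1 - 251)² = (17 - 251)² = (-234)² = 54756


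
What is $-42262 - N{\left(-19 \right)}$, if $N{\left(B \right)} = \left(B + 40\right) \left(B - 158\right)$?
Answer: $-38545$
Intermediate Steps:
$N{\left(B \right)} = \left(-158 + B\right) \left(40 + B\right)$ ($N{\left(B \right)} = \left(40 + B\right) \left(-158 + B\right) = \left(-158 + B\right) \left(40 + B\right)$)
$-42262 - N{\left(-19 \right)} = -42262 - \left(-6320 + \left(-19\right)^{2} - -2242\right) = -42262 - \left(-6320 + 361 + 2242\right) = -42262 - -3717 = -42262 + 3717 = -38545$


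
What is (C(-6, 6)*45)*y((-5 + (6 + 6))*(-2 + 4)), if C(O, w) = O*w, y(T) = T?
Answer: -22680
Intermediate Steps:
(C(-6, 6)*45)*y((-5 + (6 + 6))*(-2 + 4)) = (-6*6*45)*((-5 + (6 + 6))*(-2 + 4)) = (-36*45)*((-5 + 12)*2) = -11340*2 = -1620*14 = -22680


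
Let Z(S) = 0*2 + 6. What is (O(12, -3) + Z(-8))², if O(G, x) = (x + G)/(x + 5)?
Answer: 441/4 ≈ 110.25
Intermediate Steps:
O(G, x) = (G + x)/(5 + x)
Z(S) = 6 (Z(S) = 0 + 6 = 6)
(O(12, -3) + Z(-8))² = ((12 - 3)/(5 - 3) + 6)² = (9/2 + 6)² = (21/2)² = 441/4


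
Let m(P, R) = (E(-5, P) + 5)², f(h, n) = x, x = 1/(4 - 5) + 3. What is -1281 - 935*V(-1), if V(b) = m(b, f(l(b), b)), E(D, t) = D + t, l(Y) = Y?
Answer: -2216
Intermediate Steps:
x = 2 (x = 1/(-1) + 3 = -1 + 3 = 2)
f(h, n) = 2
m(P, R) = P² (m(P, R) = ((-5 + P) + 5)² = P²)
V(b) = b²
-1281 - 935*V(-1) = -1281 - 935*(-1)² = -1281 - 935*1 = -1281 - 935 = -2216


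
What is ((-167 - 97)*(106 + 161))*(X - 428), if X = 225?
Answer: 14309064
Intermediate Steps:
((-167 - 97)*(106 + 161))*(X - 428) = ((-167 - 97)*(106 + 161))*(225 - 428) = -264*267*(-203) = -70488*(-203) = 14309064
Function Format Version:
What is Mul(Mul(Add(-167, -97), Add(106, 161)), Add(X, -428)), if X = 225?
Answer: 14309064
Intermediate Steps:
Mul(Mul(Add(-167, -97), Add(106, 161)), Add(X, -428)) = Mul(Mul(Add(-167, -97), Add(106, 161)), Add(225, -428)) = Mul(Mul(-264, 267), -203) = Mul(-70488, -203) = 14309064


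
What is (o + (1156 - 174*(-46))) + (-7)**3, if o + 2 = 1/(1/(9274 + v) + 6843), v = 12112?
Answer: 1290025898571/146344399 ≈ 8815.0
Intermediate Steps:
o = -292667412/146344399 (o = -2 + 1/(1/(9274 + 12112) + 6843) = -2 + 1/(1/21386 + 6843) = -2 + 1/(146344399/21386) = -2 + 21386/146344399 = -292667412/146344399 ≈ -1.9999)
(o + (1156 - 174*(-46))) + (-7)**3 = (-292667412/146344399 + (1156 - 174*(-46))) + (-7)**3 = (-292667412/146344399 + (1156 - 1*(-8004))) - 343 = (-292667412/146344399 + (1156 + 8004)) - 343 = (-292667412/146344399 + 9160) - 343 = 1340222027428/146344399 - 343 = 1290025898571/146344399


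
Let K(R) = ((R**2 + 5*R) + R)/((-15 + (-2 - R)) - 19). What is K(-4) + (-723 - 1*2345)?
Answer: -12271/4 ≈ -3067.8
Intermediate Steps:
K(R) = (R**2 + 6*R)/(-36 - R) (K(R) = (R**2 + 6*R)/((-17 - R) - 19) = (R**2 + 6*R)/(-36 - R))
K(-4) + (-723 - 1*2345) = -1*(-4)*(6 - 4)/(36 - 4) + (-723 - 1*2345) = -1*(-4)*2/32 + (-723 - 2345) = -1*(-4)*1/32*2 - 3068 = 1/4 - 3068 = -12271/4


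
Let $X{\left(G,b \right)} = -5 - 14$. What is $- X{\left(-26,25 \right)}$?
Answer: $19$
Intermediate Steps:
$X{\left(G,b \right)} = -19$ ($X{\left(G,b \right)} = -5 - 14 = -19$)
$- X{\left(-26,25 \right)} = \left(-1\right) \left(-19\right) = 19$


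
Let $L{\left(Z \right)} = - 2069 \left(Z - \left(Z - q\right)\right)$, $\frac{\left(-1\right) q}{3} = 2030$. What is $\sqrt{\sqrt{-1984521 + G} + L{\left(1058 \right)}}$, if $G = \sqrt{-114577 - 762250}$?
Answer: $\sqrt{12600210 + \sqrt{-1984521 + i \sqrt{876827}}} \approx 3549.7 + 0.2 i$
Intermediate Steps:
$G = i \sqrt{876827}$ ($G = \sqrt{-876827} = i \sqrt{876827} \approx 936.39 i$)
$q = -6090$ ($q = \left(-3\right) 2030 = -6090$)
$L{\left(Z \right)} = 12600210$ ($L{\left(Z \right)} = - 2069 \left(Z - \left(6090 + Z\right)\right) = \left(-2069\right) \left(-6090\right) = 12600210$)
$\sqrt{\sqrt{-1984521 + G} + L{\left(1058 \right)}} = \sqrt{\sqrt{-1984521 + i \sqrt{876827}} + 12600210} = \sqrt{12600210 + \sqrt{-1984521 + i \sqrt{876827}}}$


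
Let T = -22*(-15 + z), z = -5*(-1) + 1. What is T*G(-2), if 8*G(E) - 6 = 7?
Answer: 1287/4 ≈ 321.75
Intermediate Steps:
z = 6 (z = 5 + 1 = 6)
G(E) = 13/8 (G(E) = 3/4 + (1/8)*7 = 3/4 + 7/8 = 13/8)
T = 198 (T = -22*(-15 + 6) = -22*(-9) = 198)
T*G(-2) = 198*(13/8) = 1287/4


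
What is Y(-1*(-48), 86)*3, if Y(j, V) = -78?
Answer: -234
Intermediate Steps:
Y(-1*(-48), 86)*3 = -78*3 = -234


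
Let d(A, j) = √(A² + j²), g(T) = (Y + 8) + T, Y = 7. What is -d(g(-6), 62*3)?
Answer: -3*√3853 ≈ -186.22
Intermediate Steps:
g(T) = 15 + T (g(T) = (7 + 8) + T = 15 + T)
-d(g(-6), 62*3) = -√((15 - 6)² + (62*3)²) = -√(9² + 186²) = -√(81 + 34596) = -√34677 = -3*√3853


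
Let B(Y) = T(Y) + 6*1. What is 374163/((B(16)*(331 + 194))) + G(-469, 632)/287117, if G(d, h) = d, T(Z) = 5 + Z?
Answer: 35807303332/1356627825 ≈ 26.394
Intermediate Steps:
B(Y) = 11 + Y (B(Y) = (5 + Y) + 6*1 = (5 + Y) + 6 = 11 + Y)
374163/((B(16)*(331 + 194))) + G(-469, 632)/287117 = 374163/(((11 + 16)*(331 + 194))) - 469/287117 = 374163/((27*525)) - 469*1/287117 = 374163/14175 - 469/287117 = 374163*(1/14175) - 469/287117 = 124721/4725 - 469/287117 = 35807303332/1356627825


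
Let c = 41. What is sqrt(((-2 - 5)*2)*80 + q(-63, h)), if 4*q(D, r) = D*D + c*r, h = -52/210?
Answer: I*sqrt(5745705)/210 ≈ 11.414*I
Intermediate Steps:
h = -26/105 (h = -52*1/210 = -26/105 ≈ -0.24762)
q(D, r) = D**2/4 + 41*r/4 (q(D, r) = (D*D + 41*r)/4 = (D**2 + 41*r)/4 = D**2/4 + 41*r/4)
sqrt(((-2 - 5)*2)*80 + q(-63, h)) = sqrt(((-2 - 5)*2)*80 + ((1/4)*(-63)**2 + (41/4)*(-26/105))) = sqrt(-7*2*80 + ((1/4)*3969 - 533/210)) = sqrt(-14*80 + (3969/4 - 533/210)) = sqrt(-1120 + 415679/420) = sqrt(-54721/420) = I*sqrt(5745705)/210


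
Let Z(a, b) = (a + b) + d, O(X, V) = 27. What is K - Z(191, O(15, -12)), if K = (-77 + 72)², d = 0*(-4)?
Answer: -193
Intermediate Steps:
d = 0
K = 25 (K = (-5)² = 25)
Z(a, b) = a + b (Z(a, b) = (a + b) + 0 = a + b)
K - Z(191, O(15, -12)) = 25 - (191 + 27) = 25 - 1*218 = 25 - 218 = -193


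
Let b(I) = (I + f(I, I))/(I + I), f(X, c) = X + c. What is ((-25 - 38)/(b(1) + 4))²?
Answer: 15876/121 ≈ 131.21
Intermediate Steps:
b(I) = 3/2 (b(I) = (I + (I + I))/(I + I) = (I + 2*I)/((2*I)) = (3*I)*(1/(2*I)) = 3/2)
((-25 - 38)/(b(1) + 4))² = ((-25 - 38)/(3/2 + 4))² = (-63/11/2)² = (-63*2/11)² = (-126/11)² = 15876/121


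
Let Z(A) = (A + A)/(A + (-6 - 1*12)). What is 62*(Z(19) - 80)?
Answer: -2604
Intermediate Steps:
Z(A) = 2*A/(-18 + A) (Z(A) = (2*A)/(A + (-6 - 12)) = (2*A)/(A - 18) = (2*A)/(-18 + A) = 2*A/(-18 + A))
62*(Z(19) - 80) = 62*(2*19/(-18 + 19) - 80) = 62*(2*19/1 - 80) = 62*(2*19*1 - 80) = 62*(38 - 80) = 62*(-42) = -2604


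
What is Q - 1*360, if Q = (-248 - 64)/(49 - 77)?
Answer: -2442/7 ≈ -348.86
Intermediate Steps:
Q = 78/7 (Q = -312/(-28) = -312*(-1/28) = 78/7 ≈ 11.143)
Q - 1*360 = 78/7 - 1*360 = 78/7 - 360 = -2442/7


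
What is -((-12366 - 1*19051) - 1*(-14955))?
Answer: 16462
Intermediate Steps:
-((-12366 - 1*19051) - 1*(-14955)) = -((-12366 - 19051) + 14955) = -(-31417 + 14955) = -1*(-16462) = 16462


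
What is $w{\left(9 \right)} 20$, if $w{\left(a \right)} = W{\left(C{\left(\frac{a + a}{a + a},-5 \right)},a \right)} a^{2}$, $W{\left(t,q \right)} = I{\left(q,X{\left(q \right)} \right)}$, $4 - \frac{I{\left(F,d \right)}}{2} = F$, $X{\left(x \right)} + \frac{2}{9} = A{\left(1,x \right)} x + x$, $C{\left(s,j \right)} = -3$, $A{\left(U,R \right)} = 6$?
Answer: $-16200$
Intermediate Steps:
$X{\left(x \right)} = - \frac{2}{9} + 7 x$ ($X{\left(x \right)} = - \frac{2}{9} + \left(6 x + x\right) = - \frac{2}{9} + 7 x$)
$I{\left(F,d \right)} = 8 - 2 F$
$W{\left(t,q \right)} = 8 - 2 q$
$w{\left(a \right)} = a^{2} \left(8 - 2 a\right)$ ($w{\left(a \right)} = \left(8 - 2 a\right) a^{2} = a^{2} \left(8 - 2 a\right)$)
$w{\left(9 \right)} 20 = 2 \cdot 9^{2} \left(4 - 9\right) 20 = 2 \cdot 81 \left(4 - 9\right) 20 = 2 \cdot 81 \left(-5\right) 20 = \left(-810\right) 20 = -16200$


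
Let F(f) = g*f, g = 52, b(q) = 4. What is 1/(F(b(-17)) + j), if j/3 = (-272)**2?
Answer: 1/222160 ≈ 4.5013e-6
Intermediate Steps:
j = 221952 (j = 3*(-272)**2 = 3*73984 = 221952)
F(f) = 52*f
1/(F(b(-17)) + j) = 1/(52*4 + 221952) = 1/(208 + 221952) = 1/222160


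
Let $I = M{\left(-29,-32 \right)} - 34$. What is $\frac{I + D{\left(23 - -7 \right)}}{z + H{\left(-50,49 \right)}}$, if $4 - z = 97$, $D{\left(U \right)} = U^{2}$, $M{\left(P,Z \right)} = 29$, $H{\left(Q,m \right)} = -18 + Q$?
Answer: $- \frac{895}{161} \approx -5.559$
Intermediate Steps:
$z = -93$ ($z = 4 - 97 = -93$)
$I = -5$ ($I = 29 - 34 = -5$)
$\frac{I + D{\left(23 - -7 \right)}}{z + H{\left(-50,49 \right)}} = \frac{-5 + \left(23 - -7\right)^{2}}{-93 - 68} = \frac{-5 + \left(23 + 7\right)^{2}}{-93 - 68} = \frac{-5 + 30^{2}}{-161} = \left(-5 + 900\right) \left(- \frac{1}{161}\right) = 895 \left(- \frac{1}{161}\right) = - \frac{895}{161}$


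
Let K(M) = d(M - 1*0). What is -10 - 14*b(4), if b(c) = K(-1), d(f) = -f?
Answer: -24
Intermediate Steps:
K(M) = -M (K(M) = -(M - 1*0) = -(M + 0) = -M)
b(c) = 1 (b(c) = -1*(-1) = 1)
-10 - 14*b(4) = -10 - 14*1 = -10 - 14 = -24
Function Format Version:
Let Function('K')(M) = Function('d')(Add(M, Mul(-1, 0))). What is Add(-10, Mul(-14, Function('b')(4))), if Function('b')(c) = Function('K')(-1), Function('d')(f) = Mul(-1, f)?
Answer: -24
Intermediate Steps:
Function('K')(M) = Mul(-1, M) (Function('K')(M) = Mul(-1, Add(M, Mul(-1, 0))) = Mul(-1, Add(M, 0)) = Mul(-1, M))
Function('b')(c) = 1 (Function('b')(c) = Mul(-1, -1) = 1)
Add(-10, Mul(-14, Function('b')(4))) = Add(-10, Mul(-14, 1)) = Add(-10, -14) = -24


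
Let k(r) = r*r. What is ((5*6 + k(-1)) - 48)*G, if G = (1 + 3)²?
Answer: -272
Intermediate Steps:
k(r) = r²
G = 16 (G = 4² = 16)
((5*6 + k(-1)) - 48)*G = ((5*6 + (-1)²) - 48)*16 = ((30 + 1) - 48)*16 = (31 - 48)*16 = -17*16 = -272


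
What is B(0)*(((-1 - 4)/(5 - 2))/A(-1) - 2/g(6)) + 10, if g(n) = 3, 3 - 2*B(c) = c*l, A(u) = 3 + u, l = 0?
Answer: 31/4 ≈ 7.7500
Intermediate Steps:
B(c) = 3/2 (B(c) = 3/2 - c*0/2 = 3/2 - ½*0 = 3/2 + 0 = 3/2)
B(0)*(((-1 - 4)/(5 - 2))/A(-1) - 2/g(6)) + 10 = 3*(((-1 - 4)/(5 - 2))/(3 - 1) - 2/3)/2 + 10 = 3*(-5/3/2 - 2*⅓)/2 + 10 = 3*(-5*⅓*(½) - ⅔)/2 + 10 = 3*(-5/3*½ - ⅔)/2 + 10 = 3*(-⅚ - ⅔)/2 + 10 = (3/2)*(-3/2) + 10 = -9/4 + 10 = 31/4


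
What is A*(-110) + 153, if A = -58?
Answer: 6533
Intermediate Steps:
A*(-110) + 153 = -58*(-110) + 153 = 6380 + 153 = 6533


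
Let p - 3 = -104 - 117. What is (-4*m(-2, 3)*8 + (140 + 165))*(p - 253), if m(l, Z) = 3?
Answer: -98439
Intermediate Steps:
p = -218 (p = 3 + (-104 - 117) = 3 - 221 = -218)
(-4*m(-2, 3)*8 + (140 + 165))*(p - 253) = (-4*3*8 + (140 + 165))*(-218 - 253) = (-12*8 + 305)*(-471) = (-96 + 305)*(-471) = 209*(-471) = -98439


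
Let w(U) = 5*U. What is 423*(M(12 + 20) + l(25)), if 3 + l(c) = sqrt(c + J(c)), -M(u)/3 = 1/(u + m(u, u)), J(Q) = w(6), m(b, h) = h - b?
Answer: -41877/32 + 423*sqrt(55) ≈ 1828.4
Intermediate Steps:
J(Q) = 30 (J(Q) = 5*6 = 30)
M(u) = -3/u (M(u) = -3/(u + (u - u)) = -3/(u + 0) = -3/u)
l(c) = -3 + sqrt(30 + c) (l(c) = -3 + sqrt(c + 30) = -3 + sqrt(30 + c))
423*(M(12 + 20) + l(25)) = 423*(-3/(12 + 20) + (-3 + sqrt(30 + 25))) = 423*(-3/32 + (-3 + sqrt(55))) = 423*(-99/32 + sqrt(55)) = -41877/32 + 423*sqrt(55)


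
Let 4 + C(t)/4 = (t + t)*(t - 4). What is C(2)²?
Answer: 2304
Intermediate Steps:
C(t) = -16 + 8*t*(-4 + t) (C(t) = -16 + 4*((t + t)*(t - 4)) = -16 + 4*((2*t)*(-4 + t)) = -16 + 4*(2*t*(-4 + t)) = -16 + 8*t*(-4 + t))
C(2)² = (-16 - 32*2 + 8*2²)² = (-16 - 64 + 8*4)² = (-16 - 64 + 32)² = (-48)² = 2304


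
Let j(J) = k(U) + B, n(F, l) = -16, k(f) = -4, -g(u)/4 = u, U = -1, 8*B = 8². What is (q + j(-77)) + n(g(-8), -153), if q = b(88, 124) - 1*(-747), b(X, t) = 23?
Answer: 758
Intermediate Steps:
B = 8 (B = (⅛)*8² = (⅛)*64 = 8)
q = 770 (q = 23 - 1*(-747) = 23 + 747 = 770)
g(u) = -4*u
j(J) = 4 (j(J) = -4 + 8 = 4)
(q + j(-77)) + n(g(-8), -153) = (770 + 4) - 16 = 774 - 16 = 758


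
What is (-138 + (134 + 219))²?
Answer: 46225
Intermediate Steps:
(-138 + (134 + 219))² = (-138 + 353)² = 215² = 46225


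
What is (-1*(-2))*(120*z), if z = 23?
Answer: 5520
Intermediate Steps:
(-1*(-2))*(120*z) = (-1*(-2))*(120*23) = 2*2760 = 5520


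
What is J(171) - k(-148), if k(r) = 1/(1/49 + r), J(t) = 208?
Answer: 1508257/7251 ≈ 208.01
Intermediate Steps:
k(r) = 1/(1/49 + r)
J(171) - k(-148) = 208 - 49/(1 + 49*(-148)) = 208 - 49/(1 - 7252) = 208 - 49/(-7251) = 208 - 49*(-1)/7251 = 208 - 1*(-49/7251) = 208 + 49/7251 = 1508257/7251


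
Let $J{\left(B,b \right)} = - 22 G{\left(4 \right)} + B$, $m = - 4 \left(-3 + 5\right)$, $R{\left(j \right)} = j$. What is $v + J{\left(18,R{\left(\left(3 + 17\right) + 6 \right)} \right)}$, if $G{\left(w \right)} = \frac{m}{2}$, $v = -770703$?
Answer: $-770597$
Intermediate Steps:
$m = -8$ ($m = \left(-4\right) 2 = -8$)
$G{\left(w \right)} = -4$ ($G{\left(w \right)} = - \frac{8}{2} = \left(-8\right) \frac{1}{2} = -4$)
$J{\left(B,b \right)} = 88 + B$ ($J{\left(B,b \right)} = \left(-22\right) \left(-4\right) + B = 88 + B$)
$v + J{\left(18,R{\left(\left(3 + 17\right) + 6 \right)} \right)} = -770703 + \left(88 + 18\right) = -770703 + 106 = -770597$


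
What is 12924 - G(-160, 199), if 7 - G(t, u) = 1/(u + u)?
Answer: 5140967/398 ≈ 12917.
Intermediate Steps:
G(t, u) = 7 - 1/(2*u) (G(t, u) = 7 - 1/(u + u) = 7 - 1/(2*u))
12924 - G(-160, 199) = 12924 - (7 - 1/2/199) = 12924 - (7 - 1/2*1/199) = 12924 - (7 - 1/398) = 12924 - 1*2785/398 = 12924 - 2785/398 = 5140967/398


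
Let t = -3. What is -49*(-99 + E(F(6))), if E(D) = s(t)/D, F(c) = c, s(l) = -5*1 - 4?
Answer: 9849/2 ≈ 4924.5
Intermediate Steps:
s(l) = -9 (s(l) = -5 - 4 = -9)
E(D) = -9/D
-49*(-99 + E(F(6))) = -49*(-99 - 9/6) = -49*(-99 - 9*1/6) = -49*(-99 - 3/2) = -49*(-201/2) = 9849/2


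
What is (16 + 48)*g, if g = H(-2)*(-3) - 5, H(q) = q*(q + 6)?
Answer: 1216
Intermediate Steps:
H(q) = q*(6 + q)
g = 19 (g = -2*(6 - 2)*(-3) - 5 = -2*4*(-3) - 5 = -8*(-3) - 5 = 24 - 5 = 19)
(16 + 48)*g = (16 + 48)*19 = 64*19 = 1216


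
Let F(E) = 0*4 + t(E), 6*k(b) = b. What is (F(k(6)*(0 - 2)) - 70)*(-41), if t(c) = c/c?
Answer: 2829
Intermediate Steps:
k(b) = b/6
t(c) = 1
F(E) = 1 (F(E) = 0*4 + 1 = 0 + 1 = 1)
(F(k(6)*(0 - 2)) - 70)*(-41) = (1 - 70)*(-41) = -69*(-41) = 2829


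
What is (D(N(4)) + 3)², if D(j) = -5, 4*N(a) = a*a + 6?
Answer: 4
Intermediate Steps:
N(a) = 3/2 + a²/4 (N(a) = (a*a + 6)/4 = (a² + 6)/4 = (6 + a²)/4 = 3/2 + a²/4)
(D(N(4)) + 3)² = (-5 + 3)² = (-2)² = 4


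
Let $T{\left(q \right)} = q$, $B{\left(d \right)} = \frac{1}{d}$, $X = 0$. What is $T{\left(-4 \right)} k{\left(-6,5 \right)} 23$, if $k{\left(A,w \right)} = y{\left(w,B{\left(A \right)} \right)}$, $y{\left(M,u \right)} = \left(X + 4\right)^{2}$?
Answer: $-1472$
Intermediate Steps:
$y{\left(M,u \right)} = 16$ ($y{\left(M,u \right)} = \left(0 + 4\right)^{2} = 4^{2} = 16$)
$k{\left(A,w \right)} = 16$
$T{\left(-4 \right)} k{\left(-6,5 \right)} 23 = \left(-4\right) 16 \cdot 23 = \left(-64\right) 23 = -1472$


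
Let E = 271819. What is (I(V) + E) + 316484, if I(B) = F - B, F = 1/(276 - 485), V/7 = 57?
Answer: 122871935/209 ≈ 5.8790e+5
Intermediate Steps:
V = 399 (V = 7*57 = 399)
F = -1/209 (F = 1/(-209) = -1/209 ≈ -0.0047847)
I(B) = -1/209 - B
(I(V) + E) + 316484 = ((-1/209 - 1*399) + 271819) + 316484 = ((-1/209 - 399) + 271819) + 316484 = (-83392/209 + 271819) + 316484 = 56726779/209 + 316484 = 122871935/209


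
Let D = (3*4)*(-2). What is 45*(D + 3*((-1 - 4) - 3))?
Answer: -2160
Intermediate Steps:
D = -24 (D = 12*(-2) = -24)
45*(D + 3*((-1 - 4) - 3)) = 45*(-24 + 3*((-1 - 4) - 3)) = 45*(-24 + 3*(-5 - 3)) = 45*(-24 + 3*(-8)) = 45*(-24 - 24) = 45*(-48) = -2160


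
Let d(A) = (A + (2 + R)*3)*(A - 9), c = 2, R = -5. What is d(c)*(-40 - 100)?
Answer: -6860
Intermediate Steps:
d(A) = (-9 + A)² (d(A) = (A + (2 - 5)*3)*(A - 9) = (A - 3*3)*(-9 + A) = (A - 9)*(-9 + A) = (-9 + A)*(-9 + A) = (-9 + A)²)
d(c)*(-40 - 100) = (81 + 2² - 18*2)*(-40 - 100) = (81 + 4 - 36)*(-140) = 49*(-140) = -6860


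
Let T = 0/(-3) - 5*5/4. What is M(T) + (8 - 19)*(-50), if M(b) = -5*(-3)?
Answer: 565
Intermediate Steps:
T = -25/4 (T = 0*(-⅓) - 25*¼ = 0 - 25/4 = -25/4 ≈ -6.2500)
M(b) = 15
M(T) + (8 - 19)*(-50) = 15 + (8 - 19)*(-50) = 15 - 11*(-50) = 15 + 550 = 565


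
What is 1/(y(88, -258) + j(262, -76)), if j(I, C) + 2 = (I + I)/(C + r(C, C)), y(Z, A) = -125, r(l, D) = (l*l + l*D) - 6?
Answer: -5735/728083 ≈ -0.0078768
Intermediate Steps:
r(l, D) = -6 + l² + D*l (r(l, D) = (l² + D*l) - 6 = -6 + l² + D*l)
j(I, C) = -2 + 2*I/(-6 + C + 2*C²) (j(I, C) = -2 + (I + I)/(C + (-6 + C² + C*C)) = -2 + (2*I)/(C + (-6 + C² + C²)) = -2 + (2*I)/(C + (-6 + 2*C²)) = -2 + (2*I)/(-6 + C + 2*C²) = -2 + 2*I/(-6 + C + 2*C²))
1/(y(88, -258) + j(262, -76)) = 1/(-125 + 2*(6 + 262 - 1*(-76) - 2*(-76)²)/(-6 - 76 + 2*(-76)²)) = 1/(-125 + 2*(6 + 262 + 76 - 2*5776)/(-6 - 76 + 2*5776)) = 1/(-125 + 2*(6 + 262 + 76 - 11552)/(-6 - 76 + 11552)) = 1/(-125 + 2*(-11208)/11470) = 1/(-125 + 2*(1/11470)*(-11208)) = 1/(-125 - 11208/5735) = 1/(-728083/5735) = -5735/728083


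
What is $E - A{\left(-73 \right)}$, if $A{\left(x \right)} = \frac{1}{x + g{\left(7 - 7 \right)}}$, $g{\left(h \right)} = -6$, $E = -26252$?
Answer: $- \frac{2073907}{79} \approx -26252.0$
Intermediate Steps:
$A{\left(x \right)} = \frac{1}{-6 + x}$ ($A{\left(x \right)} = \frac{1}{x - 6} = \frac{1}{-6 + x}$)
$E - A{\left(-73 \right)} = -26252 - \frac{1}{-6 - 73} = -26252 - \frac{1}{-79} = -26252 - - \frac{1}{79} = -26252 + \frac{1}{79} = - \frac{2073907}{79}$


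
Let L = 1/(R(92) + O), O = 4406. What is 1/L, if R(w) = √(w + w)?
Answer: 4406 + 2*√46 ≈ 4419.6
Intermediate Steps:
R(w) = √2*√w (R(w) = √(2*w) = √2*√w)
L = 1/(4406 + 2*√46) (L = 1/(√2*√92 + 4406) = 1/(√2*(2*√23) + 4406) = 1/(2*√46 + 4406) = 1/(4406 + 2*√46) ≈ 0.00022627)
1/L = 1/(2203/9706326 - √46/9706326)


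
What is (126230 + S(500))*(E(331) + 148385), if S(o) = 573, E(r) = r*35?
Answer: 20284675910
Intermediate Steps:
E(r) = 35*r
(126230 + S(500))*(E(331) + 148385) = (126230 + 573)*(35*331 + 148385) = 126803*(11585 + 148385) = 126803*159970 = 20284675910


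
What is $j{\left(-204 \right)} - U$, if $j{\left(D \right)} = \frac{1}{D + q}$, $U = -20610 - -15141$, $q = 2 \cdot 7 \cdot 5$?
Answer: $\frac{732845}{134} \approx 5469.0$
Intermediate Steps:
$q = 70$ ($q = 14 \cdot 5 = 70$)
$U = -5469$ ($U = -20610 + 15141 = -5469$)
$j{\left(D \right)} = \frac{1}{70 + D}$ ($j{\left(D \right)} = \frac{1}{D + 70} = \frac{1}{70 + D}$)
$j{\left(-204 \right)} - U = \frac{1}{70 - 204} - -5469 = \frac{1}{-134} + 5469 = - \frac{1}{134} + 5469 = \frac{732845}{134}$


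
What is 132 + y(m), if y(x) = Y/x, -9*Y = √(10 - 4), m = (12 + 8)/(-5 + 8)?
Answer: 132 - √6/60 ≈ 131.96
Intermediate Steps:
m = 20/3 ≈ 6.6667
Y = -√6/9 (Y = -√(10 - 4)/9 = -√6/9 ≈ -0.27217)
y(x) = -√6/(9*x) (y(x) = (-√6/9)/x = -√6/(9*x))
132 + y(m) = 132 - √6/(9*20/3) = 132 - ⅑*√6*3/20 = 132 - √6/60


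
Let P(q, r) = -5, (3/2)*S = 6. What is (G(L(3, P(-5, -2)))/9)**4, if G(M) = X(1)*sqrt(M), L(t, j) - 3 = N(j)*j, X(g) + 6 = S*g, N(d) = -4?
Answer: 8464/6561 ≈ 1.2900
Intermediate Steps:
S = 4 (S = (2/3)*6 = 4)
X(g) = -6 + 4*g
L(t, j) = 3 - 4*j
G(M) = -2*sqrt(M) (G(M) = (-6 + 4*1)*sqrt(M) = (-6 + 4)*sqrt(M) = -2*sqrt(M))
(G(L(3, P(-5, -2)))/9)**4 = (-2*sqrt(3 - 4*(-5))/9)**4 = (-2*sqrt(3 + 20)*(1/9))**4 = (-2*sqrt(23)*(1/9))**4 = (-2*sqrt(23)/9)**4 = 8464/6561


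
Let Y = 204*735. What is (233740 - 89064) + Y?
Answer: 294616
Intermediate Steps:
Y = 149940
(233740 - 89064) + Y = (233740 - 89064) + 149940 = 144676 + 149940 = 294616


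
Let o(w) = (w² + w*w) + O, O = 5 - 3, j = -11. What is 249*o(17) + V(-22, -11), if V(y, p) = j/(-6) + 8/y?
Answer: 9531817/66 ≈ 1.4442e+5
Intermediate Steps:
O = 2
V(y, p) = 11/6 + 8/y (V(y, p) = -11/(-6) + 8/y = -11*(-⅙) + 8/y = 11/6 + 8/y)
o(w) = 2 + 2*w² (o(w) = (w² + w*w) + 2 = (w² + w²) + 2 = 2*w² + 2 = 2 + 2*w²)
249*o(17) + V(-22, -11) = 249*(2 + 2*17²) + (11/6 + 8/(-22)) = 249*(2 + 2*289) + (11/6 + 8*(-1/22)) = 249*(2 + 578) + (11/6 - 4/11) = 249*580 + 97/66 = 144420 + 97/66 = 9531817/66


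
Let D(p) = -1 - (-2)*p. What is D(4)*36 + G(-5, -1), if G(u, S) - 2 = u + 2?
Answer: 251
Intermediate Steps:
D(p) = -1 + 2*p
G(u, S) = 4 + u (G(u, S) = 2 + (u + 2) = 2 + (2 + u) = 4 + u)
D(4)*36 + G(-5, -1) = (-1 + 2*4)*36 + (4 - 5) = (-1 + 8)*36 - 1 = 7*36 - 1 = 252 - 1 = 251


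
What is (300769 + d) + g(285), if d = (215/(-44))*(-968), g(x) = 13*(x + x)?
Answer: 312909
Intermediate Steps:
g(x) = 26*x (g(x) = 13*(2*x) = 26*x)
d = 4730 (d = (215*(-1/44))*(-968) = -215/44*(-968) = 4730)
(300769 + d) + g(285) = (300769 + 4730) + 26*285 = 305499 + 7410 = 312909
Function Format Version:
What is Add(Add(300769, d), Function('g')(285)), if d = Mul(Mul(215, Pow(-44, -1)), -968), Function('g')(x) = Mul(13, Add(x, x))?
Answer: 312909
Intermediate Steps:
Function('g')(x) = Mul(26, x) (Function('g')(x) = Mul(13, Mul(2, x)) = Mul(26, x))
d = 4730 (d = Mul(Mul(215, Rational(-1, 44)), -968) = Mul(Rational(-215, 44), -968) = 4730)
Add(Add(300769, d), Function('g')(285)) = Add(Add(300769, 4730), Mul(26, 285)) = Add(305499, 7410) = 312909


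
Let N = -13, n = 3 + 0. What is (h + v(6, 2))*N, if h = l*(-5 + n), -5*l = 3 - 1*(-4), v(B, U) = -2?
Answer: -52/5 ≈ -10.400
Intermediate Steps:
n = 3
l = -7/5 (l = -(3 - 1*(-4))/5 = -(3 + 4)/5 = -⅕*7 = -7/5 ≈ -1.4000)
h = 14/5 (h = -7*(-5 + 3)/5 = -7/5*(-2) = 14/5 ≈ 2.8000)
(h + v(6, 2))*N = (14/5 - 2)*(-13) = (⅘)*(-13) = -52/5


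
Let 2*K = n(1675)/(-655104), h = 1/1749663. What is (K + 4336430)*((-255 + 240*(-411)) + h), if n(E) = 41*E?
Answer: -1007283005904930370385/2348793504 ≈ -4.2885e+11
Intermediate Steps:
h = 1/1749663 ≈ 5.7154e-7
K = -68675/1310208 (K = ((41*1675)/(-655104))/2 = (68675*(-1/655104))/2 = (½)*(-68675/655104) = -68675/1310208 ≈ -0.052415)
(K + 4336430)*((-255 + 240*(-411)) + h) = (-68675/1310208 + 4336430)*((-255 + 240*(-411)) + 1/1749663) = 5681625208765*((-255 - 98640) + 1/1749663)/1310208 = 5681625208765*(-98895 + 1/1749663)/1310208 = (5681625208765/1310208)*(-173032922384/1749663) = -1007283005904930370385/2348793504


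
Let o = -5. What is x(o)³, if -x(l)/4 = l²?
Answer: -1000000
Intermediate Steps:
x(l) = -4*l²
x(o)³ = (-4*(-5)²)³ = (-4*25)³ = (-100)³ = -1000000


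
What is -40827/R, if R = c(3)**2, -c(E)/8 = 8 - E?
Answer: -40827/1600 ≈ -25.517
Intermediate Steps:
c(E) = -64 + 8*E (c(E) = -8*(8 - E) = -64 + 8*E)
R = 1600 (R = (-64 + 8*3)**2 = (-64 + 24)**2 = (-40)**2 = 1600)
-40827/R = -40827/1600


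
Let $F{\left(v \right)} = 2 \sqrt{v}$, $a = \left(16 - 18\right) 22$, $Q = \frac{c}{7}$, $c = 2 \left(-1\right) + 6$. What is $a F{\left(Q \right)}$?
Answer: $- \frac{176 \sqrt{7}}{7} \approx -66.522$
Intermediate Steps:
$c = 4$ ($c = -2 + 6 = 4$)
$Q = \frac{4}{7} \approx 0.57143$
$a = -44$ ($a = \left(-2\right) 22 = -44$)
$a F{\left(Q \right)} = - 44 \cdot 2 \sqrt{\frac{4}{7}} = - 44 \cdot 2 \frac{2 \sqrt{7}}{7} = - 44 \frac{4 \sqrt{7}}{7} = - \frac{176 \sqrt{7}}{7}$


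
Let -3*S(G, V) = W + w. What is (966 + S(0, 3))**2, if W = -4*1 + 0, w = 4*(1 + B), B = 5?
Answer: 8282884/9 ≈ 9.2032e+5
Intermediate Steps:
w = 24 (w = 4*(1 + 5) = 4*6 = 24)
W = -4 (W = -4 + 0 = -4)
S(G, V) = -20/3 (S(G, V) = -(-4 + 24)/3 = -1/3*20 = -20/3)
(966 + S(0, 3))**2 = (966 - 20/3)**2 = (2878/3)**2 = 8282884/9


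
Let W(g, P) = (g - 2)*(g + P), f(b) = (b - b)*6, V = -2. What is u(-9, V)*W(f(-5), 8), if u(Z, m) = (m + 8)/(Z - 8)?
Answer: 96/17 ≈ 5.6471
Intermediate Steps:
u(Z, m) = (8 + m)/(-8 + Z)
f(b) = 0 (f(b) = 0*6 = 0)
W(g, P) = (-2 + g)*(P + g)
u(-9, V)*W(f(-5), 8) = ((8 - 2)/(-8 - 9))*(0² - 2*8 - 2*0 + 8*0) = (6/(-17))*(0 - 16 + 0 + 0) = -1/17*6*(-16) = -6/17*(-16) = 96/17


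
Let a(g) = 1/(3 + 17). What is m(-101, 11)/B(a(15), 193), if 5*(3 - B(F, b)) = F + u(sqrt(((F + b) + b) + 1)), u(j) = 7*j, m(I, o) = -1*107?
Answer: 3199300/7496779 + 149800*sqrt(38705)/7496779 ≈ 4.3579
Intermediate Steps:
m(I, o) = -107
a(g) = 1/20
B(F, b) = 3 - 7*sqrt(1 + F + 2*b)/5 - F/5 (B(F, b) = 3 - (F + 7*sqrt(((F + b) + b) + 1))/5 = 3 - (F + 7*sqrt((F + 2*b) + 1))/5 = 3 - (F + 7*sqrt(1 + F + 2*b))/5 = 3 + (-7*sqrt(1 + F + 2*b)/5 - F/5) = 3 - 7*sqrt(1 + F + 2*b)/5 - F/5)
m(-101, 11)/B(a(15), 193) = -107/(3 - 7*sqrt(1 + 1/20 + 2*193)/5 - 1/5*1/20) = -107/(3 - 7*sqrt(1 + 1/20 + 386)/5 - 1/100) = -107/(3 - 7*sqrt(38705)/50 - 1/100) = -107/(299/100 - 7*sqrt(38705)/50)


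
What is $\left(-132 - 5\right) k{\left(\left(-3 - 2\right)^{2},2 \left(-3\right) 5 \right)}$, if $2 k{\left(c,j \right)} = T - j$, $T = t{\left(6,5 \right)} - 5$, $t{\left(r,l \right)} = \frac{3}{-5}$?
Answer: $- \frac{8357}{5} \approx -1671.4$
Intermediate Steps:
$t{\left(r,l \right)} = - \frac{3}{5}$ ($t{\left(r,l \right)} = 3 \left(- \frac{1}{5}\right) = - \frac{3}{5}$)
$T = - \frac{28}{5}$ ($T = - \frac{3}{5} - 5 = - \frac{28}{5} \approx -5.6$)
$k{\left(c,j \right)} = - \frac{14}{5} - \frac{j}{2}$ ($k{\left(c,j \right)} = \frac{- \frac{28}{5} - j}{2} = - \frac{14}{5} - \frac{j}{2}$)
$\left(-132 - 5\right) k{\left(\left(-3 - 2\right)^{2},2 \left(-3\right) 5 \right)} = \left(-132 - 5\right) \left(- \frac{14}{5} - \frac{2 \left(-3\right) 5}{2}\right) = - 137 \left(- \frac{14}{5} - \frac{\left(-6\right) 5}{2}\right) = - 137 \left(- \frac{14}{5} - -15\right) = - 137 \left(- \frac{14}{5} + 15\right) = \left(-137\right) \frac{61}{5} = - \frac{8357}{5}$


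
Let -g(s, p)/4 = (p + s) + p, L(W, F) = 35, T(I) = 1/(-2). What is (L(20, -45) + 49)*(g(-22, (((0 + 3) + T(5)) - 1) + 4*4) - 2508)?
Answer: -215040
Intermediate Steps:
T(I) = -½
g(s, p) = -8*p - 4*s (g(s, p) = -4*((p + s) + p) = -4*(s + 2*p) = -8*p - 4*s)
(L(20, -45) + 49)*(g(-22, (((0 + 3) + T(5)) - 1) + 4*4) - 2508) = (35 + 49)*((-8*((((0 + 3) - ½) - 1) + 4*4) - 4*(-22)) - 2508) = 84*((-8*(((3 - ½) - 1) + 16) + 88) - 2508) = 84*((-8*((5/2 - 1) + 16) + 88) - 2508) = 84*((-8*(3/2 + 16) + 88) - 2508) = 84*((-8*35/2 + 88) - 2508) = 84*((-140 + 88) - 2508) = 84*(-52 - 2508) = 84*(-2560) = -215040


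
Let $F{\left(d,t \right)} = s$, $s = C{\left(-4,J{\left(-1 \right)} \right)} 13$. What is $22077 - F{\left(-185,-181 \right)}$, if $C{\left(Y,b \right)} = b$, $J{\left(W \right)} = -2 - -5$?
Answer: $22038$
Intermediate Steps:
$J{\left(W \right)} = 3$ ($J{\left(W \right)} = -2 + 5 = 3$)
$s = 39$ ($s = 3 \cdot 13 = 39$)
$F{\left(d,t \right)} = 39$
$22077 - F{\left(-185,-181 \right)} = 22077 - 39 = 22038$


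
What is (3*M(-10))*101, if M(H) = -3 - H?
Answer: 2121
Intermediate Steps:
(3*M(-10))*101 = (3*(-3 - 1*(-10)))*101 = (3*(-3 + 10))*101 = (3*7)*101 = 21*101 = 2121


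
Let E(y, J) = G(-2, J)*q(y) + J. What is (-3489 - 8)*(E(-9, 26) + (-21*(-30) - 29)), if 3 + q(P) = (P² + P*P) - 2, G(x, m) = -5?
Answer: 552526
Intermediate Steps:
q(P) = -5 + 2*P² (q(P) = -3 + ((P² + P*P) - 2) = -3 + ((P² + P²) - 2) = -3 + (2*P² - 2) = -3 + (-2 + 2*P²) = -5 + 2*P²)
E(y, J) = 25 + J - 10*y² (E(y, J) = -5*(-5 + 2*y²) + J = (25 - 10*y²) + J = 25 + J - 10*y²)
(-3489 - 8)*(E(-9, 26) + (-21*(-30) - 29)) = (-3489 - 8)*((25 + 26 - 10*(-9)²) + (-21*(-30) - 29)) = -3497*((25 + 26 - 10*81) + (630 - 29)) = -3497*((25 + 26 - 810) + 601) = -3497*(-759 + 601) = -3497*(-158) = 552526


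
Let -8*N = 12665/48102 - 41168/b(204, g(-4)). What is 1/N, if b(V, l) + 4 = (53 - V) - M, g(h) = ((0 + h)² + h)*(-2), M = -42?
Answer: -43484208/1981694281 ≈ -0.021943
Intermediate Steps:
g(h) = -2*h - 2*h² (g(h) = (h² + h)*(-2) = (h + h²)*(-2) = -2*h - 2*h²)
b(V, l) = 91 - V (b(V, l) = -4 + ((53 - V) - 1*(-42)) = -4 + ((53 - V) + 42) = -4 + (95 - V) = 91 - V)
N = -1981694281/43484208 (N = -(12665/48102 - 41168/(91 - 1*204))/8 = -(12665*(1/48102) - 41168/(91 - 204))/8 = -(12665/48102 - 41168/(-113))/8 = -(12665/48102 - 41168*(-1/113))/8 = -(12665/48102 + 41168/113)/8 = -⅛*1981694281/5435526 = -1981694281/43484208 ≈ -45.573)
1/N = 1/(-1981694281/43484208) = -43484208/1981694281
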